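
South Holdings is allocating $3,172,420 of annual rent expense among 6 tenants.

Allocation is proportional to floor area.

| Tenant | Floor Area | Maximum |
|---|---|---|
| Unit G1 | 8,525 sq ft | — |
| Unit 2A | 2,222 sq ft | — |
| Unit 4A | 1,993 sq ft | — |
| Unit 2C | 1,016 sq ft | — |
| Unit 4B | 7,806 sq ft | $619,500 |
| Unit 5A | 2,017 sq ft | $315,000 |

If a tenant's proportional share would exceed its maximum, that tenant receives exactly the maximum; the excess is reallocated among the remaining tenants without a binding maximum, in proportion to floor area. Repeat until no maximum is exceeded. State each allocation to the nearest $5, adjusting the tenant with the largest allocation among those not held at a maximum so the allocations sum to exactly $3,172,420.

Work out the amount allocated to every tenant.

Floor area total: 23,579.
Unconstrained shares: Unit G1 1,146,990.14; Unit 2A 298,957.43; Unit 4A 268,146.79; Unit 2C 136,697.01; Unit 4B 1,050,252.79; Unit 5A 271,375.85.
Cap binds for Unit 4B ($619,500); remaining pool $2,552,920 reallocated over remaining floor area 15,773.
Cap binds for Unit 5A ($315,000); remaining pool $2,237,920 reallocated over remaining floor area 13,756.
Shares after redistribution: Unit G1 1,386,905.21 → $1,386,905; Unit 2A 361,490.13 → $361,490; Unit 4A 324,234.85 → $324,235; Unit 2C 165,289.82 → $165,290.

Unit G1: $1,386,905 | Unit 2A: $361,490 | Unit 4A: $324,235 | Unit 2C: $165,290 | Unit 4B: $619,500 | Unit 5A: $315,000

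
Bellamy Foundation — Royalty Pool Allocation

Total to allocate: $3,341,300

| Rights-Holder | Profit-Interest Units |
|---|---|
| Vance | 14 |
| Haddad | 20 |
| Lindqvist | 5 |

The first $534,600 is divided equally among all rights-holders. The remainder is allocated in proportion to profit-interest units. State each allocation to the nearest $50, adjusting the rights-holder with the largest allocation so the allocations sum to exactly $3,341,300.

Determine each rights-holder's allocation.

First tranche $534,600 split equally: $178,200 each.
Remainder $2,806,700 by profit-interest units (total 39): Vance 1,007,533.33 → $1,007,550; Haddad 1,439,333.33 → $1,439,350; Lindqvist 359,833.33 → $359,850.
Rounding difference −$50 on remainder applied to Haddad.
Totals: Vance $178,200 + $1,007,550 = $1,185,750; Haddad $178,200 + $1,439,300 = $1,617,500; Lindqvist $178,200 + $359,850 = $538,050.

Vance: $1,185,750; Haddad: $1,617,500; Lindqvist: $538,050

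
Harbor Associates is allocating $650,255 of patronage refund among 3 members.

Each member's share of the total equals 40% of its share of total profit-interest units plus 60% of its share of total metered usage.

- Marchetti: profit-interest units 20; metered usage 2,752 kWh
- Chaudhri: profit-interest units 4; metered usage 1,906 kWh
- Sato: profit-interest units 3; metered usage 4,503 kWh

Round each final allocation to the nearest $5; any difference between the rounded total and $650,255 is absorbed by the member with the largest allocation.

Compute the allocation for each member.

Marchetti: $309,875 | Chaudhri: $119,705 | Sato: $220,675

Totals — profit-interest units 27, metered usage 9,161.
Composite weights (40% profit-interest units + 60% metered usage): Marchetti 0.4765; Chaudhri 0.1841; Sato 0.3394.
Unrounded shares: Marchetti 309,871.63; Chaudhri 119,707.26; Sato 220,676.12.
After rounding ($5): Marchetti $309,870; Chaudhri $119,705; Sato $220,675. Sum = $650,250.
Difference $650,255 − $650,250 = +$5 applied to largest allocation (Marchetti): Marchetti becomes $309,875.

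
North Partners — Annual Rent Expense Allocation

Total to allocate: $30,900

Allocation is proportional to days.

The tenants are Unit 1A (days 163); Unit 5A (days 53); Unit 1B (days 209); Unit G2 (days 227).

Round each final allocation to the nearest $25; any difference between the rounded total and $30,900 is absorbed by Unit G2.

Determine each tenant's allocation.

Unit 1A: $7,725 | Unit 5A: $2,500 | Unit 1B: $9,900 | Unit G2: $10,775

Sum of days: 652.
Raw shares: Unit 1A 163/652 × $30,900 = 7,725.00; Unit 5A 53/652 × $30,900 = 2,511.81; Unit 1B 209/652 × $30,900 = 9,905.06; Unit G2 227/652 × $30,900 = 10,758.13.
At nearest $25: Unit 1A $7,725; Unit 5A $2,500; Unit 1B $9,900; Unit G2 $10,750. Sum = $30,875.
Difference $30,900 − $30,875 = +$25 applied to Unit G2: Unit G2 becomes $10,775.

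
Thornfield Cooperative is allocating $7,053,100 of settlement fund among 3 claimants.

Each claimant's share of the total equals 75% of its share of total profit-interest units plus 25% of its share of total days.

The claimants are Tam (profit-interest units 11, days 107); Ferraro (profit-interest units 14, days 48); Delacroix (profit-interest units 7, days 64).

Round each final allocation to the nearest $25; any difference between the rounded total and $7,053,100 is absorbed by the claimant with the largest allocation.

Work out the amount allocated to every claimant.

Tam: $2,679,875 · Ferraro: $2,700,775 · Delacroix: $1,672,450

Totals — profit-interest units 32, days 219.
Composite weights (75% profit-interest units + 25% days): Tam 0.3800; Ferraro 0.3829; Delacroix 0.2371.
Proportional shares: Tam 2,679,886.13; Ferraro 2,700,769.67; Delacroix 1,672,444.20.
At nearest $25: Tam $2,679,875; Ferraro $2,700,775; Delacroix $1,672,450. Sum = $7,053,100.
Sum already equals the total — no adjustment.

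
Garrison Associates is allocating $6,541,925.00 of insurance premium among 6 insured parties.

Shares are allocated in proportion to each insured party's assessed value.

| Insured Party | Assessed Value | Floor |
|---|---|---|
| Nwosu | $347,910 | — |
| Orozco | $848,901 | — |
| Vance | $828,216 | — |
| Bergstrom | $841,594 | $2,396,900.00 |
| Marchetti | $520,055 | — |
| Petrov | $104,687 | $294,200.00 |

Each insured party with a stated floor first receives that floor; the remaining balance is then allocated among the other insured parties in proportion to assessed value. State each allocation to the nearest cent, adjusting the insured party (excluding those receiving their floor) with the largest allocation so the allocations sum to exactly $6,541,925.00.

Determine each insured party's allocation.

Nwosu: $526,403.68; Orozco: $1,284,425.88; Vance: $1,253,128.54; Bergstrom: $2,396,900.00; Marchetti: $786,866.90; Petrov: $294,200.00

Fund the minimums — Bergstrom $2,396,900.00; Petrov $294,200.00. Remaining pool $3,850,825.00.
Remaining pool split over remaining assessed value 2,545,082: Nwosu 526,403.6781 → $526,403.68; Orozco 1,284,425.8823 → $1,284,425.88; Vance 1,253,128.53503 → $1,253,128.54; Marchetti 786,866.9046 → $786,866.90.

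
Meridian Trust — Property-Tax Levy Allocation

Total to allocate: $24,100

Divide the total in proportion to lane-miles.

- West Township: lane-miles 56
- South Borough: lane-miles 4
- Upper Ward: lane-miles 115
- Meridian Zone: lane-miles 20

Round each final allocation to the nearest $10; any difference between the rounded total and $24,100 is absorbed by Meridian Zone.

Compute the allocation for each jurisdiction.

Combined lane-miles = 195.
Proportional shares: West Township 56/195 × $24,100 = 6,921.03; South Borough 4/195 × $24,100 = 494.36; Upper Ward 115/195 × $24,100 = 14,212.82; Meridian Zone 20/195 × $24,100 = 2,471.79.
Rounded to nearest $10: West Township $6,920; South Borough $490; Upper Ward $14,210; Meridian Zone $2,470. Sum = $24,090.
Difference $24,100 − $24,090 = +$10 applied to Meridian Zone: Meridian Zone becomes $2,480.

West Township: $6,920 | South Borough: $490 | Upper Ward: $14,210 | Meridian Zone: $2,480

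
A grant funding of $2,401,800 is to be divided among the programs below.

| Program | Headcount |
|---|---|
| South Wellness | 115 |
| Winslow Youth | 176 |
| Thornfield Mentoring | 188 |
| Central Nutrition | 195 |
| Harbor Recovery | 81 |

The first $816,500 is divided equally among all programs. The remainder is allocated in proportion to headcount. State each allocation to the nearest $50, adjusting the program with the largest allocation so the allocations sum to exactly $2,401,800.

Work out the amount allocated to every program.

South Wellness: $404,750 | Winslow Youth: $532,850 | Thornfield Mentoring: $558,050 | Central Nutrition: $572,750 | Harbor Recovery: $333,400

First tranche $816,500 split equally: $163,300 each.
Remainder $1,585,300 by headcount (total 755): South Wellness 241,469.54 → $241,450; Winslow Youth 369,553.38 → $369,550; Thornfield Mentoring 394,750.20 → $394,750; Central Nutrition 409,448.34 → $409,450; Harbor Recovery 170,078.54 → $170,100.
Totals: South Wellness $163,300 + $241,450 = $404,750; Winslow Youth $163,300 + $369,550 = $532,850; Thornfield Mentoring $163,300 + $394,750 = $558,050; Central Nutrition $163,300 + $409,450 = $572,750; Harbor Recovery $163,300 + $170,100 = $333,400.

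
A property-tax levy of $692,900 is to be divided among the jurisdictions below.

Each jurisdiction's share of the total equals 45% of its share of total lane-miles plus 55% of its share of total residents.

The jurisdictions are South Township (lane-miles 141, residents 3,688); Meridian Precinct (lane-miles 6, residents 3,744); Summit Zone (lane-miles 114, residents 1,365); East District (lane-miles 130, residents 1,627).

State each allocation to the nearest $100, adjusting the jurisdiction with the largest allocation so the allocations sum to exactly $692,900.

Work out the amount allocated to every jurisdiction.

Totals — lane-miles 391, residents 10,424.
Blended shares (45% lane-miles + 55% residents): South Township 0.3569; Meridian Precinct 0.2044; Summit Zone 0.2032; East District 0.2355.
Proportional shares: South Township 247,272.19; Meridian Precinct 141,663.06; Summit Zone 140,813.45; East District 163,151.30.
Rounded to nearest $100: South Township $247,300; Meridian Precinct $141,700; Summit Zone $140,800; East District $163,200. Sum = $693,000.
Difference $692,900 − $693,000 = −$100 applied to largest allocation (South Township): South Township becomes $247,200.

South Township: $247,200; Meridian Precinct: $141,700; Summit Zone: $140,800; East District: $163,200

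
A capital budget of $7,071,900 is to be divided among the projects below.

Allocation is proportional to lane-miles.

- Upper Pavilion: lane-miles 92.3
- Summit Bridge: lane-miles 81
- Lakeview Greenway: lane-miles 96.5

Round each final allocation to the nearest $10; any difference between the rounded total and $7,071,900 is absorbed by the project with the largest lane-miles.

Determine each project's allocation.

Lane-miles total: 92.3 + 81 + 96.5 = 269.8.
Pro-rata amounts: Upper Pavilion 2,419,334.21; Summit Bridge 2,123,142.70; Lakeview Greenway 2,529,423.09.
At nearest $10: Upper Pavilion $2,419,330; Summit Bridge $2,123,140; Lakeview Greenway $2,529,420. Sum = $7,071,890.
Difference $7,071,900 − $7,071,890 = +$10 applied to largest lane-miles (Lakeview Greenway): Lakeview Greenway becomes $2,529,430.

Upper Pavilion: $2,419,330; Summit Bridge: $2,123,140; Lakeview Greenway: $2,529,430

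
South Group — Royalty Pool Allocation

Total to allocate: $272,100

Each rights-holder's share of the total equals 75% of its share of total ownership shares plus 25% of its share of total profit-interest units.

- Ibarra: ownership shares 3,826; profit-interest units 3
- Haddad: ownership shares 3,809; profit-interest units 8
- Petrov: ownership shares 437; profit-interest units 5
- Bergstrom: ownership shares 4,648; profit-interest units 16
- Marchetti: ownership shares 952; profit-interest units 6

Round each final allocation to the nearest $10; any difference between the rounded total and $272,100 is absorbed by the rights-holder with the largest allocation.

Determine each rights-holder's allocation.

Ownership shares total 13,672; profit-interest units total 38.
Combined weights (75% ownership shares + 25% profit-interest units): Ibarra 0.2296; Haddad 0.2616; Petrov 0.0569; Bergstrom 0.3602; Marchetti 0.0917.
Raw shares: Ibarra 62,479.15; Haddad 71,176.06; Petrov 15,473.53; Bergstrom 98,020.44; Marchetti 24,950.81.
Rounded to nearest $10: Ibarra $62,480; Haddad $71,180; Petrov $15,470; Bergstrom $98,020; Marchetti $24,950. Sum = $272,100.
No rounding difference to absorb.

Ibarra: $62,480; Haddad: $71,180; Petrov: $15,470; Bergstrom: $98,020; Marchetti: $24,950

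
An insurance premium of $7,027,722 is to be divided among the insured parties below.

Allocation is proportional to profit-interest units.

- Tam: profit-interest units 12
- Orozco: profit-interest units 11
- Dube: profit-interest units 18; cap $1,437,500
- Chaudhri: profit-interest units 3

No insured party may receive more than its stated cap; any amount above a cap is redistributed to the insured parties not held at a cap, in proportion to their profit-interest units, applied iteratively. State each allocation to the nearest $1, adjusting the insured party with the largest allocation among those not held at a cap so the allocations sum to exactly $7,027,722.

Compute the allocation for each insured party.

Tam: $2,580,102 · Orozco: $2,365,094 · Dube: $1,437,500 · Chaudhri: $645,026

Profit-interest units total: 44.
Unconstrained shares: Tam 1,916,651.45; Orozco 1,756,930.50; Dube 2,874,977.18; Chaudhri 479,162.86.
Cap binds for Dube ($1,437,500); remaining pool $5,590,222 reallocated over remaining profit-interest units 26.
Redistributed shares: Tam 2,580,102.46 → $2,580,102; Orozco 2,365,093.92 → $2,365,094; Chaudhri 645,025.62 → $645,026.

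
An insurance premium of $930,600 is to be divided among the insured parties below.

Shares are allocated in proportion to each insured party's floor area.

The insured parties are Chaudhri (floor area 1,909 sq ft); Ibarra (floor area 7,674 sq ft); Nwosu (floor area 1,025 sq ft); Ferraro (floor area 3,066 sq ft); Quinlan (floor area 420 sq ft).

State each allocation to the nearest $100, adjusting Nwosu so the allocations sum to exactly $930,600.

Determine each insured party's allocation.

Chaudhri: $126,000; Ibarra: $506,700; Nwosu: $67,800; Ferraro: $202,400; Quinlan: $27,700

Total floor area = 14,094.
Raw shares: Chaudhri 1,909/14,094 × $930,600 = 126,047.64; Ibarra 7,674/14,094 × $930,600 = 506,699.62; Nwosu 1,025/14,094 × $930,600 = 67,678.80; Ferraro 3,066/14,094 × $930,600 = 202,442.15; Quinlan 420/14,094 × $930,600 = 27,731.80.
After rounding ($100): Chaudhri $126,000; Ibarra $506,700; Nwosu $67,700; Ferraro $202,400; Quinlan $27,700. Sum = $930,500.
Difference $930,600 − $930,500 = +$100 applied to Nwosu: Nwosu becomes $67,800.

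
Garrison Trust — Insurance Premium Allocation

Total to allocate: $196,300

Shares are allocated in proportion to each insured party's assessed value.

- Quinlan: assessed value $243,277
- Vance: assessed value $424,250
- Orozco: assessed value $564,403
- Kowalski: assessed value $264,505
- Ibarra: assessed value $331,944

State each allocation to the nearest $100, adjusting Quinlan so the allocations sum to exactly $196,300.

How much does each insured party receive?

Assessed value total: 1,828,379.
Raw shares: Quinlan 243,277/1,828,379 × $196,300 = 26,118.91; Vance 424,250/1,828,379 × $196,300 = 45,548.69; Orozco 564,403/1,828,379 × $196,300 = 60,595.92; Kowalski 264,505/1,828,379 × $196,300 = 28,398.01; Ibarra 331,944/1,828,379 × $196,300 = 35,638.46.
After rounding ($100): Quinlan $26,100; Vance $45,500; Orozco $60,600; Kowalski $28,400; Ibarra $35,600. Sum = $196,200.
Difference $196,300 − $196,200 = +$100 applied to Quinlan: Quinlan becomes $26,200.

Quinlan: $26,200; Vance: $45,500; Orozco: $60,600; Kowalski: $28,400; Ibarra: $35,600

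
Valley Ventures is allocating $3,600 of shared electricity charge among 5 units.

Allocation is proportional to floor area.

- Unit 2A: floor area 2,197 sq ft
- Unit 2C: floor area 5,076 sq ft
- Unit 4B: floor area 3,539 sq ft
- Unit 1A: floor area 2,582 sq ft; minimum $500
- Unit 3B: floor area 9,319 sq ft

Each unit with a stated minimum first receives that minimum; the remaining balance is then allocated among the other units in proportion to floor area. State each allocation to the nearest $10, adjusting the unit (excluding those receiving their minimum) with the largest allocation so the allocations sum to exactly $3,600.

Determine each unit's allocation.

Fund the minimums — Unit 1A $500. Residual $3,100.
Residual split over remaining floor area 20,131: Unit 2A 338.32 → $340; Unit 2C 781.66 → $780; Unit 4B 544.98 → $540; Unit 3B 1,435.05 → $1,440.

Unit 2A: $340 · Unit 2C: $780 · Unit 4B: $540 · Unit 1A: $500 · Unit 3B: $1,440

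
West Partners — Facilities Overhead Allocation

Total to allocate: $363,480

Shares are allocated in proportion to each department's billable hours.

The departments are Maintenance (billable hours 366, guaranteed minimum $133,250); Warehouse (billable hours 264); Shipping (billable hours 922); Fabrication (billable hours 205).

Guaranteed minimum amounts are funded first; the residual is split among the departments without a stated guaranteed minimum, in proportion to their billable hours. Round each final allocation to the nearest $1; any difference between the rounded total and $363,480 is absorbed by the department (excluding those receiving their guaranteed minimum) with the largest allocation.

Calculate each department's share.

Maintenance: $133,250 | Warehouse: $43,696 | Shipping: $152,604 | Fabrication: $33,930

Fund the minimums — Maintenance $133,250. Balance $230,230.
Balance split over remaining billable hours 1,391: Warehouse 43,695.70 → $43,696; Shipping 152,603.93 → $152,604; Fabrication 33,930.37 → $33,930.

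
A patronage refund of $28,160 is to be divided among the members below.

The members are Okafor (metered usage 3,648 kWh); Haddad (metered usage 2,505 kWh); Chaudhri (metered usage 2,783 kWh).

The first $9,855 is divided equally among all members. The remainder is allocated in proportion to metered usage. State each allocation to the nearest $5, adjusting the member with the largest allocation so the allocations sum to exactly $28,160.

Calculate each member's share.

$9,855 shared equally gives $3,285 per member.
Remainder $18,305 by metered usage (total 8,936): Okafor 7,472.77 → $7,475; Haddad 5,131.38 → $5,130; Chaudhri 5,700.85 → $5,700.
Totals: Okafor $3,285 + $7,475 = $10,760; Haddad $3,285 + $5,130 = $8,415; Chaudhri $3,285 + $5,700 = $8,985.

Okafor: $10,760 | Haddad: $8,415 | Chaudhri: $8,985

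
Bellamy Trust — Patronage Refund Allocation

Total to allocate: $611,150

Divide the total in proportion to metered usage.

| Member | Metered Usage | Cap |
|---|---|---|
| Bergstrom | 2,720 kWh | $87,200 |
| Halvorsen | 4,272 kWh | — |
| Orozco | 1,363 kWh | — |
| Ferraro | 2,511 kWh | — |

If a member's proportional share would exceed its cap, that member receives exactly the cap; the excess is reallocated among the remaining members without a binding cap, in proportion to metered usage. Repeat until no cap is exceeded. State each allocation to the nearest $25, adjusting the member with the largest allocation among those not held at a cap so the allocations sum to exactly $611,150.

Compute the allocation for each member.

Total metered usage = 10,866.
Unconstrained shares: Bergstrom 152,984.35; Halvorsen 240,275.43; Orozco 76,660.91; Ferraro 141,229.31.
Cap binds for Bergstrom ($87,200); balance $523,950 reallocated over remaining metered usage 8,146.
Remaining shares: Halvorsen 274,774.66 → $274,775; Orozco 87,668.04 → $87,675; Ferraro 161,507.30 → $161,500.

Bergstrom: $87,200; Halvorsen: $274,775; Orozco: $87,675; Ferraro: $161,500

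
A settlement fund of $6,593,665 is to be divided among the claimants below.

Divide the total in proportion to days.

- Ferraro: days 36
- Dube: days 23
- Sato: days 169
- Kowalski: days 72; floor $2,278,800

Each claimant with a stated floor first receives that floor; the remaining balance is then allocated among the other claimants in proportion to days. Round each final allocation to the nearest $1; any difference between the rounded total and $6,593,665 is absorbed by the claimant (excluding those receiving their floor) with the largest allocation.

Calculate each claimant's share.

Ferraro: $681,294; Dube: $435,271; Sato: $3,198,300; Kowalski: $2,278,800

Fund the minimums — Kowalski $2,278,800. Residual $4,314,865.
Residual split over remaining days 228: Ferraro 681,294.47 → $681,294; Dube 435,271.47 → $435,271; Sato 3,198,299.06 → $3,198,299.
Rounding difference +$1 applied to Sato → $3,198,300.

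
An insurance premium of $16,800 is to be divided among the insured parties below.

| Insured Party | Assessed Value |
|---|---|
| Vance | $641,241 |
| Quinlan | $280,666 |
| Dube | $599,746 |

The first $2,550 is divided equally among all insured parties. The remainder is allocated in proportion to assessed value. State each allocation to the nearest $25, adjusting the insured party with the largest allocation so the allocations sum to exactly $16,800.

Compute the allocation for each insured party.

$2,550 shared equally gives $850 per insured party.
Remainder $14,250 by assessed value (total 1,521,653): Vance 6,005.10 → $6,000; Quinlan 2,628.39 → $2,625; Dube 5,616.51 → $5,625.
Totals: Vance $850 + $6,000 = $6,850; Quinlan $850 + $2,625 = $3,475; Dube $850 + $5,625 = $6,475.

Vance: $6,850 · Quinlan: $3,475 · Dube: $6,475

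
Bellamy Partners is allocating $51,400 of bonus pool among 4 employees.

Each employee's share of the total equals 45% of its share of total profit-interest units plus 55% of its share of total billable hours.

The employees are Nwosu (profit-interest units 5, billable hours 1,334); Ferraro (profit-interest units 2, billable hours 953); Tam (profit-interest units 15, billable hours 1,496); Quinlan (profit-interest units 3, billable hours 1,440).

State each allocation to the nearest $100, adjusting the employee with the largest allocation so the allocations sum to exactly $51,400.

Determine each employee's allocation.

Nwosu: $11,800 · Ferraro: $7,000 · Tam: $22,000 · Quinlan: $10,600

Totals — profit-interest units 25, billable hours 5,223.
Combined weights (45% profit-interest units + 55% billable hours): Nwosu 0.2305; Ferraro 0.1364; Tam 0.4275; Quinlan 0.2056.
Raw shares: Nwosu 11,846.41; Ferraro 7,008.61; Tam 21,975.25; Quinlan 10,569.74.
Rounded to nearest $100: Nwosu $11,800; Ferraro $7,000; Tam $22,000; Quinlan $10,600. Sum = $51,400.
No rounding difference to absorb.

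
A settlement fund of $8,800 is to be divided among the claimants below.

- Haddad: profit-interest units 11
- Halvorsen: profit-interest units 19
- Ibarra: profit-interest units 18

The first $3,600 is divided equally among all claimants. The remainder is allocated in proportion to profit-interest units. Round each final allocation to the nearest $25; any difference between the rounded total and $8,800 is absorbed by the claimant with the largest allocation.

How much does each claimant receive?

$3,600 shared equally gives $1,200 per claimant.
Remainder $5,200 by profit-interest units (total 48): Haddad 1,191.67 → $1,200; Halvorsen 2,058.33 → $2,050; Ibarra 1,950.00 → $1,950.
Totals: Haddad $1,200 + $1,200 = $2,400; Halvorsen $1,200 + $2,050 = $3,250; Ibarra $1,200 + $1,950 = $3,150.

Haddad: $2,400 · Halvorsen: $3,250 · Ibarra: $3,150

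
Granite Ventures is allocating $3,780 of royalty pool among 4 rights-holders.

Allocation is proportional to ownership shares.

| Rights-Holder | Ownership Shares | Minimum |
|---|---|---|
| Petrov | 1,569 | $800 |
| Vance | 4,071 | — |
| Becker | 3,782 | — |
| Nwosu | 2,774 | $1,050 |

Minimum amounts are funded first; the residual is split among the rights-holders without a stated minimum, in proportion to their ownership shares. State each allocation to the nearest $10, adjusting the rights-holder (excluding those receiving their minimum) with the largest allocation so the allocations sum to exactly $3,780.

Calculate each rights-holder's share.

Minimums first: Petrov $800; Nwosu $1,050. Residual $1,930.
Residual split over remaining ownership shares 7,853: Vance 1,000.51 → $1,000; Becker 929.49 → $930.

Petrov: $800 | Vance: $1,000 | Becker: $930 | Nwosu: $1,050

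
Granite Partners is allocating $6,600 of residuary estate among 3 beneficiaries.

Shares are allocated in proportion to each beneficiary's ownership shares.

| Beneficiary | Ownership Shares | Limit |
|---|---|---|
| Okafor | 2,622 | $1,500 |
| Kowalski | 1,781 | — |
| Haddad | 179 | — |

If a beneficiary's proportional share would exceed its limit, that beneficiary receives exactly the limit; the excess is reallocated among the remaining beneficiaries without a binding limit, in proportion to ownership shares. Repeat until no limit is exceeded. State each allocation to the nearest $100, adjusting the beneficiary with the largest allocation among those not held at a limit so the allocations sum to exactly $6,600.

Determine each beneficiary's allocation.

Okafor: $1,500 · Kowalski: $4,600 · Haddad: $500

Ownership shares total: 4,582.
Proportional shares (ignoring caps): Okafor 3,776.78; Kowalski 2,565.39; Haddad 257.84.
Capped: Okafor ($1,500); balance $5,100 reallocated over remaining ownership shares 1,960.
Remaining shares: Kowalski 4,634.23 → $4,600; Haddad 465.77 → $500.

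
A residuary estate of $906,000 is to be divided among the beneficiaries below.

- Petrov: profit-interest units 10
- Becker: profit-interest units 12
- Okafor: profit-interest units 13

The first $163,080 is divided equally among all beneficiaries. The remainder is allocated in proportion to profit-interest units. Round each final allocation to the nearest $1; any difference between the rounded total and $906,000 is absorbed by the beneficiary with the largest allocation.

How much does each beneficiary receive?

$163,080 shared equally gives $54,360 per beneficiary.
Remainder $742,920 by profit-interest units (total 35): Petrov 212,262.86 → $212,263; Becker 254,715.43 → $254,715; Okafor 275,941.71 → $275,942.
Totals: Petrov $54,360 + $212,263 = $266,623; Becker $54,360 + $254,715 = $309,075; Okafor $54,360 + $275,942 = $330,302.

Petrov: $266,623 | Becker: $309,075 | Okafor: $330,302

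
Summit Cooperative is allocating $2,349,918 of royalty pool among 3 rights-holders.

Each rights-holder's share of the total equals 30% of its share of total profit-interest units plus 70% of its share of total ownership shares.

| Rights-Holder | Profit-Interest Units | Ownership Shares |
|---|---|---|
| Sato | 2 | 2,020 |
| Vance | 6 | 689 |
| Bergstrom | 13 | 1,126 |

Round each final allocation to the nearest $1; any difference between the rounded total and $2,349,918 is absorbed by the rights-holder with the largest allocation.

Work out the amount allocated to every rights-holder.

Sato: $933,577; Vance: $496,954; Bergstrom: $919,387

Profit-interest units total 21; ownership shares total 3,835.
Composite weights (30% profit-interest units + 70% ownership shares): Sato 0.3973; Vance 0.2115; Bergstrom 0.3912.
Raw shares: Sato 933,577.03; Vance 496,953.60; Bergstrom 919,387.36.
After rounding ($1): Sato $933,577; Vance $496,954; Bergstrom $919,387. Sum = $2,349,918.
Rounded total matches; no reconciliation needed.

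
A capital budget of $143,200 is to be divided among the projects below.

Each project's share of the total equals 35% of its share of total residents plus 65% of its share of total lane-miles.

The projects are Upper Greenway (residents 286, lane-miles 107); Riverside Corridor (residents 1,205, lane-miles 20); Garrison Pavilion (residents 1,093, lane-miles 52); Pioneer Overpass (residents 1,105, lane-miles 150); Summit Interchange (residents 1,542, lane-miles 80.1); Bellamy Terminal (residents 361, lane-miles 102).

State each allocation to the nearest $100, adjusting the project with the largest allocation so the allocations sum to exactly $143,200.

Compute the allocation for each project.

Upper Greenway: $22,000; Riverside Corridor: $14,400; Garrison Pavilion: $19,300; Pioneer Overpass: $37,300; Summit Interchange: $28,400; Bellamy Terminal: $21,800

Totals — residents 5,592, lane-miles 511.1.
Blended shares (35% residents + 65% lane-miles): Upper Greenway 0.1540; Riverside Corridor 0.1009; Garrison Pavilion 0.1345; Pioneer Overpass 0.2599; Summit Interchange 0.1984; Bellamy Terminal 0.1523.
Pro-rata amounts: Upper Greenway 22,049.88; Riverside Corridor 14,442.52; Garrison Pavilion 19,266.43; Pioneer Overpass 37,221.45; Summit Interchange 28,408.22; Bellamy Terminal 21,811.51.
At nearest $100: Upper Greenway $22,000; Riverside Corridor $14,400; Garrison Pavilion $19,300; Pioneer Overpass $37,200; Summit Interchange $28,400; Bellamy Terminal $21,800. Sum = $143,100.
Difference $143,200 − $143,100 = +$100 applied to largest allocation (Pioneer Overpass): Pioneer Overpass becomes $37,300.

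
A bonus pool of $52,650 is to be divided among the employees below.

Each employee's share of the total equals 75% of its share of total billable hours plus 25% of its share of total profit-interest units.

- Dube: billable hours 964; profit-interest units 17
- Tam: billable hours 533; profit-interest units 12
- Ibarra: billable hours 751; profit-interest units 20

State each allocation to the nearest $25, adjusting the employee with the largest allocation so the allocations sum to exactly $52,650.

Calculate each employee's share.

Totals — billable hours 2,248, profit-interest units 49.
Combined weights (75% billable hours + 25% profit-interest units): Dube 0.4084; Tam 0.2390; Ibarra 0.3526.
Unrounded shares: Dube 21,499.83; Tam 12,585.94; Ibarra 18,564.23.
Rounded to nearest $25: Dube $21,500; Tam $12,575; Ibarra $18,575. Sum = $52,650.
Sum already equals the total — no adjustment.

Dube: $21,500; Tam: $12,575; Ibarra: $18,575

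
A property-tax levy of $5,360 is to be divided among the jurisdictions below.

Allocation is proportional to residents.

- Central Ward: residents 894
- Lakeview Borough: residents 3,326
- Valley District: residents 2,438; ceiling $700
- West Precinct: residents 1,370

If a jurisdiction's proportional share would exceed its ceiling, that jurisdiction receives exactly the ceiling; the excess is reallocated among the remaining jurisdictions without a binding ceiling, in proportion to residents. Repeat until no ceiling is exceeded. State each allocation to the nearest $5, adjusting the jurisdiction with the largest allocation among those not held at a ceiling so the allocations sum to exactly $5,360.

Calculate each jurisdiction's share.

Sum of residents: 8,028.
Unconstrained shares: Central Ward 596.89; Lakeview Borough 2,220.65; Valley District 1,627.76; West Precinct 914.70.
Cap binds for Valley District ($700); residual $4,660 reallocated over remaining residents 5,590.
Redistributed shares: Central Ward 745.27 → $745; Lakeview Borough 2,772.66 → $2,775; West Precinct 1,142.08 → $1,140.

Central Ward: $745; Lakeview Borough: $2,775; Valley District: $700; West Precinct: $1,140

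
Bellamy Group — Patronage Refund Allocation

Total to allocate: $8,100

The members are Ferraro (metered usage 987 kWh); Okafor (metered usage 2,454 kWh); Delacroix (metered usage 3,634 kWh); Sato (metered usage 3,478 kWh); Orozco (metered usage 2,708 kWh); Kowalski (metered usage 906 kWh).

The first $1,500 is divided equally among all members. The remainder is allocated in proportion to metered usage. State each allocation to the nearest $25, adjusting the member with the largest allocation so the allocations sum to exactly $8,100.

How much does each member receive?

First tranche $1,500 split equally: $250 each.
Remainder $6,600 by metered usage (total 14,167): Ferraro 459.82 → $450; Okafor 1,143.25 → $1,150; Delacroix 1,692.98 → $1,700; Sato 1,620.30 → $1,625; Orozco 1,261.58 → $1,250; Kowalski 422.08 → $425.
Totals: Ferraro $250 + $450 = $700; Okafor $250 + $1,150 = $1,400; Delacroix $250 + $1,700 = $1,950; Sato $250 + $1,625 = $1,875; Orozco $250 + $1,250 = $1,500; Kowalski $250 + $425 = $675.

Ferraro: $700 | Okafor: $1,400 | Delacroix: $1,950 | Sato: $1,875 | Orozco: $1,500 | Kowalski: $675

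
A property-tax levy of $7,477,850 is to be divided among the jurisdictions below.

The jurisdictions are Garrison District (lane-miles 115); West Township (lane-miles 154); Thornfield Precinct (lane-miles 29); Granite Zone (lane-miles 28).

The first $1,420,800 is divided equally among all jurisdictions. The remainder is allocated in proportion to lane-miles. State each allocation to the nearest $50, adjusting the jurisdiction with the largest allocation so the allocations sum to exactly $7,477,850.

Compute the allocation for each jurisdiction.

Garrison District: $2,491,900 | West Township: $3,216,500 | Thornfield Precinct: $894,000 | Granite Zone: $875,450

$1,420,800 shared equally gives $355,200 per jurisdiction.
Remainder $6,057,050 by lane-miles (total 326): Garrison District 2,136,689.42 → $2,136,700; West Township 2,861,305.83 → $2,861,300; Thornfield Precinct 538,817.33 → $538,800; Granite Zone 520,237.42 → $520,250.
Totals: Garrison District $355,200 + $2,136,700 = $2,491,900; West Township $355,200 + $2,861,300 = $3,216,500; Thornfield Precinct $355,200 + $538,800 = $894,000; Granite Zone $355,200 + $520,250 = $875,450.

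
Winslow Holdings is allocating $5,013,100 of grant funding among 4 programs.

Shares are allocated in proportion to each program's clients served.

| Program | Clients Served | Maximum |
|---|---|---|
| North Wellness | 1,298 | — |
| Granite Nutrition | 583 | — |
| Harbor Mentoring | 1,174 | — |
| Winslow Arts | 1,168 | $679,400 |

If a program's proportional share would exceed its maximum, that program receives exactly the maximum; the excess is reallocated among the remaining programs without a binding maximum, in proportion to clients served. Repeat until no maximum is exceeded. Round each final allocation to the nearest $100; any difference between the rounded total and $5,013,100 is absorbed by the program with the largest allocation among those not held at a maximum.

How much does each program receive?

North Wellness: $1,841,300; Granite Nutrition: $827,000; Harbor Mentoring: $1,665,400; Winslow Arts: $679,400

Combined clients served = 4,223.
Proportional shares (ignoring caps): North Wellness 1,540,848.64; Granite Nutrition 692,076.08; Harbor Mentoring 1,393,648.92; Winslow Arts 1,386,526.36.
Held at cap: Winslow Arts ($679,400); remaining pool $4,333,700 reallocated over remaining clients served 3,055.
Shares after redistribution: North Wellness 1,841,290.54 → $1,841,300; Granite Nutrition 827,020.33 → $827,000; Harbor Mentoring 1,665,389.13 → $1,665,400.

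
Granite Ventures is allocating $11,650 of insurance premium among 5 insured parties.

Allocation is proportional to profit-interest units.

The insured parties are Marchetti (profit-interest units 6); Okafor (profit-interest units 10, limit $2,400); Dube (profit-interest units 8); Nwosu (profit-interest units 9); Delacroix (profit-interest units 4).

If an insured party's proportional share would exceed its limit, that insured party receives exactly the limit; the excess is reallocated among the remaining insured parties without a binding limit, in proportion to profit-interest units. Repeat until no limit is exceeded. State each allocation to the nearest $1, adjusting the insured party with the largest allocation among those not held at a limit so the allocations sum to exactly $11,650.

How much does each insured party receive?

Sum of profit-interest units: 37.
Pro-rata shares before constraints: Marchetti 1,889.19; Okafor 3,148.65; Dube 2,518.92; Nwosu 2,833.78; Delacroix 1,259.46.
Held at cap: Okafor ($2,400); remaining pool $9,250 reallocated over remaining profit-interest units 27.
Remaining shares: Marchetti 2,055.56 → $2,056; Dube 2,740.74 → $2,741; Nwosu 3,083.33 → $3,083; Delacroix 1,370.37 → $1,370.

Marchetti: $2,056; Okafor: $2,400; Dube: $2,741; Nwosu: $3,083; Delacroix: $1,370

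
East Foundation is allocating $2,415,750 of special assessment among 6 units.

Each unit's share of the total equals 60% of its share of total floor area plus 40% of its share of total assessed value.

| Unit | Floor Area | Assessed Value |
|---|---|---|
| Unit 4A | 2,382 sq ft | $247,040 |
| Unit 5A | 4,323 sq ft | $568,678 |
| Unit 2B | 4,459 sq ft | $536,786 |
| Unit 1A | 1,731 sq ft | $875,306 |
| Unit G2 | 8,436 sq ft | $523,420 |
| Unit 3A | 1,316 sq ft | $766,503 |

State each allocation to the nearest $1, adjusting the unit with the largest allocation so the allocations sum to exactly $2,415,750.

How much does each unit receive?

Unit 4A: $220,313 | Unit 5A: $432,892 | Unit 2B: $432,836 | Unit 1A: $351,228 | Unit G2: $683,701 | Unit 3A: $294,780

Totals — floor area 22,647, assessed value 3,517,733.
Blended shares (60% floor area + 40% assessed value): Unit 4A 0.0912; Unit 5A 0.1792; Unit 2B 0.1792; Unit 1A 0.1454; Unit G2 0.2830; Unit 3A 0.1220.
Pro-rata amounts: Unit 4A 220,312.81; Unit 5A 432,892.43; Unit 2B 432,836.14; Unit 1A 351,228.48; Unit G2 683,699.96; Unit 3A 294,780.18.
After rounding ($1): Unit 4A $220,313; Unit 5A $432,892; Unit 2B $432,836; Unit 1A $351,228; Unit G2 $683,700; Unit 3A $294,780. Sum = $2,415,749.
Difference $2,415,750 − $2,415,749 = +$1 applied to largest allocation (Unit G2): Unit G2 becomes $683,701.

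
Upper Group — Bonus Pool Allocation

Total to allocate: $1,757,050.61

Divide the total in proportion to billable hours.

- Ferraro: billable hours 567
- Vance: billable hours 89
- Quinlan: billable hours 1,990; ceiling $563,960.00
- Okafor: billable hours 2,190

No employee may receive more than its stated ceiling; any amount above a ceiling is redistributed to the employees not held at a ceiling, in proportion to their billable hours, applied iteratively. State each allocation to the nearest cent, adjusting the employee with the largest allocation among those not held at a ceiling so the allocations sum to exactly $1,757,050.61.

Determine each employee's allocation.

Total billable hours = 4,836.
Proportional shares (ignoring caps): Ferraro 206,006.5542; Vance 32,336.1258; Quinlan 723,021.2394; Okafor 795,686.6906.
Held at cap: Quinlan ($563,960.00); remaining pool $1,193,090.61 reallocated over remaining billable hours 2,846.
Shares after redistribution: Ferraro 237,695.8454 → $237,695.85; Vance 37,310.2826 → $37,310.28; Okafor 918,084.4820 → $918,084.48.

Ferraro: $237,695.85 | Vance: $37,310.28 | Quinlan: $563,960.00 | Okafor: $918,084.48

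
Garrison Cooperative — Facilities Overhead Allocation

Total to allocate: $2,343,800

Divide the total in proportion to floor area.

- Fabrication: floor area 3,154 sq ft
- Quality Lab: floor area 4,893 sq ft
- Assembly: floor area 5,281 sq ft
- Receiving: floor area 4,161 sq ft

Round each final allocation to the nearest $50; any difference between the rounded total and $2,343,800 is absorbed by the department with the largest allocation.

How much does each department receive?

Fabrication: $422,700 | Quality Lab: $655,750 | Assembly: $707,700 | Receiving: $557,650

Combined floor area = 17,489.
Raw shares: Fabrication 3,154/17,489 × $2,343,800 = 422,685.41; Quality Lab 4,893/17,489 × $2,343,800 = 655,738.66; Assembly 5,281/17,489 × $2,343,800 = 707,736.74; Receiving 4,161/17,489 × $2,343,800 = 557,639.19.
Rounded to nearest $50: Fabrication $422,700; Quality Lab $655,750; Assembly $707,750; Receiving $557,650. Sum = $2,343,850.
Difference $2,343,800 − $2,343,850 = −$50 applied to largest allocation (Assembly): Assembly becomes $707,700.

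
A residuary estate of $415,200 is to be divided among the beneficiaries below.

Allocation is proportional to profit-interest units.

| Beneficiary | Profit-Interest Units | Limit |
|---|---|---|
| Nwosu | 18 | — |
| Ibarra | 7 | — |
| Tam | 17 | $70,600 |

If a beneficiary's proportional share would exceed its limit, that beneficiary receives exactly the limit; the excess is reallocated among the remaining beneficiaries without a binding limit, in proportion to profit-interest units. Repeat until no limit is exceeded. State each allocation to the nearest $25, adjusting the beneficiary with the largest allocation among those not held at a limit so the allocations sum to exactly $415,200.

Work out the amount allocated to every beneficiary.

Nwosu: $248,100 | Ibarra: $96,500 | Tam: $70,600

Profit-interest units total: 42.
Unconstrained shares: Nwosu 177,942.86; Ibarra 69,200.00; Tam 168,057.14.
Capped: Tam ($70,600); residual $344,600 reallocated over remaining profit-interest units 25.
Remaining shares: Nwosu 248,112.00 → $248,100; Ibarra 96,488.00 → $96,500.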